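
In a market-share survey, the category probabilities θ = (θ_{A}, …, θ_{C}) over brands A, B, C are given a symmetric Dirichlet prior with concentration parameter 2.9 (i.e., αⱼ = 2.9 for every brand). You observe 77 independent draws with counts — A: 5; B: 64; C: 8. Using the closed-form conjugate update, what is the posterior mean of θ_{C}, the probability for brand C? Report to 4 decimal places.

0.1272

The Dirichlet prior is conjugate to the Multinomial likelihood: each posterior αⱼ = prior αⱼ + observed count nⱼ.
Posterior concentration: (7.9, 66.9, 10.9), total = 85.7.
E[θ_{C}|data] = α_{C}/Σα = 10.9/85.7 = 0.1272.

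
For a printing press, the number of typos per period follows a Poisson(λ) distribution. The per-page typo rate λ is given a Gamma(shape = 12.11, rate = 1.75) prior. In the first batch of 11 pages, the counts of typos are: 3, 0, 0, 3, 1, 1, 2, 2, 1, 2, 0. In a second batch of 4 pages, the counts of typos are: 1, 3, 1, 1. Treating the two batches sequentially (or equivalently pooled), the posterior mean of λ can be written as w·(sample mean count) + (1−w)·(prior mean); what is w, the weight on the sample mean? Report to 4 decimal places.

With a Gamma(shape α, rate β) prior, the Poisson likelihood is conjugate: the posterior is Gamma(α + ΣXᵢ, β + n).
Total number of pages: n = 11 + 4 = 15.
Posterior mean = (α₀+S)/(β₀+n) = [n/(β₀+n)]·(S/n) + [β₀/(β₀+n)]·(α₀/β₀), so only n and β₀ enter the weight.
Weight on data w = n/(β₀+n) = 15/(1.75+15) = 15/16.75 = 0.8955.

0.8955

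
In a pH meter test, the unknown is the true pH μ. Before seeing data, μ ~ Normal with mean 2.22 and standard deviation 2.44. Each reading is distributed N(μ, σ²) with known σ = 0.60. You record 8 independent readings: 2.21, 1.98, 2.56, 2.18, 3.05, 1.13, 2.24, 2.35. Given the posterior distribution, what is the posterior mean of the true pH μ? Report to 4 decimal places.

2.2126

For Normal data with known variance σ², a Normal(μ₀, σ₀²) prior on μ is conjugate. Posterior precision = 1/σ₀² + n/σ²; posterior mean is the precision-weighted average of μ₀ and x̄.
Σxᵢ = 2.21 + 1.98 + 2.56 + 2.18 + 3.05 + 1.13 + 2.24 + 2.35 = 17.7, so n·x̄ = 17.7.
σ₀² = 2.44² = 5.9536, σ² = 0.60² = 0.36; σ² + n·σ₀² = 0.36 + 8·5.9536 = 47.9888.
Posterior mean = (μ₀/σ₀² + n·x̄/σ²)/(1/σ₀² + n/σ²) = (σ²·μ₀ + σ₀²·n·x̄)/(σ² + n·σ₀²) = (0.36·2.22 + 5.9536·17.7)/47.9888 = 106.17792/47.9888 = 2.2126.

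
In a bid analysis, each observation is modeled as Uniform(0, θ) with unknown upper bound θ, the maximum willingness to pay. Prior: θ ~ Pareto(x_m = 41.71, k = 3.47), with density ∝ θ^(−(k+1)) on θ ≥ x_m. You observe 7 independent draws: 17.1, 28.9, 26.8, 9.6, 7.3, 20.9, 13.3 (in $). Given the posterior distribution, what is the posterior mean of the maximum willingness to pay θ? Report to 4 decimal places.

46.1144

A Pareto(scale x_m, shape k) prior on the upper bound θ of Uniform(0, θ) is conjugate: posterior is Pareto(max(x_m, max xᵢ), k + n).
Sample maximum = 28.9; prior scale x_m = 41.71 → posterior scale = max = 41.71.
Posterior shape = 3.47 + 7 = 10.47.
E[θ|data] = k·x_m/(k−1) = 10.47·41.71/9.47 = 46.1144.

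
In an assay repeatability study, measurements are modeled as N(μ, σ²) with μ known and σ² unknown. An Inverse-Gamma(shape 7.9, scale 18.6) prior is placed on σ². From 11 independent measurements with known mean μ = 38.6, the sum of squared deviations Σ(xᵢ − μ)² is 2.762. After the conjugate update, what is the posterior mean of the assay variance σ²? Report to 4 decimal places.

With known mean μ and an Inverse-Gamma(α, β) prior on σ², the Normal likelihood is conjugate: posterior is Inv-Gamma(α + n/2, β + Σ(xᵢ−μ)²/2).
Posterior: Inv-Gamma(7.9 + 11/2, 18.6 + 2.762/2) = Inv-Gamma(13.40, 19.9810).
E[σ²|data] = β/(α−1) = 19.9810/12.40 = 1.6114.

1.6114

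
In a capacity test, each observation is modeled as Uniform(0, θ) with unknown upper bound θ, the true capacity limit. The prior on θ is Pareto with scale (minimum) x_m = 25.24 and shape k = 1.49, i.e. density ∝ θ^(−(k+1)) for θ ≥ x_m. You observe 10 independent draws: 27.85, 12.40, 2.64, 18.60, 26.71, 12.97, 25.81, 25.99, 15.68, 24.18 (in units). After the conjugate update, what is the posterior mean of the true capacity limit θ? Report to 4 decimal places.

A Pareto(scale x_m, shape k) prior on the upper bound θ of Uniform(0, θ) is conjugate: posterior is Pareto(max(x_m, max xᵢ), k + n).
Sample maximum = 27.85; prior scale x_m = 25.24 → posterior scale = max = 27.85.
Posterior shape = 1.49 + 10 = 11.49.
E[θ|data] = k·x_m/(k−1) = 11.49·27.85/10.49 = 30.5049.

30.5049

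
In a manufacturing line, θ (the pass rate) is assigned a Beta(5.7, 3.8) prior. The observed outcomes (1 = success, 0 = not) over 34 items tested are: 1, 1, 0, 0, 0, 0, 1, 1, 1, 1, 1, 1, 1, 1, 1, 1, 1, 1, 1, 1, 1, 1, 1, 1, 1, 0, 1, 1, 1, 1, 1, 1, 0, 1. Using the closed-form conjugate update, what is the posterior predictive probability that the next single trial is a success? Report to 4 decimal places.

0.7747

The Beta prior is conjugate to a Binomial/Bernoulli likelihood; the update adds successes to α and failures to β.
Posterior: Beta(α+k, β+n−k) = Beta(5.7+28, 3.8+6) = Beta(33.7, 9.8).
For a single future Bernoulli trial, P(success | data) = α/(α+β) = 0.7747.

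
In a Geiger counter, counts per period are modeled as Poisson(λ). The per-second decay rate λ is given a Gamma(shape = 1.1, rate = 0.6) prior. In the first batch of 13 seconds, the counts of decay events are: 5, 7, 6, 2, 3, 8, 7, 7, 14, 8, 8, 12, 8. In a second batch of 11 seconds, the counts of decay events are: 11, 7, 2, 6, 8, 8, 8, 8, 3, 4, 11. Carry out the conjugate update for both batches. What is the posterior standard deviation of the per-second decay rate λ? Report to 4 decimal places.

0.5333

With a Gamma(shape α, rate β) prior, the Poisson likelihood is conjugate: the posterior is Gamma(α + ΣXᵢ, β + n).
Batch 1: sum of counts S = 95 over n = 13 seconds.
After batch 1: Gamma(α+S, β+n) = Gamma(1.1+95, 0.6+13) = Gamma(96.1, 13.6).
Batch 2: sum of counts S = 76 over n = 11 seconds.
After batch 2: Gamma(α+S, β+n) = Gamma(96.1+76, 13.6+11) = Gamma(172.1, 24.6).
SD = √α/β = √172.1/24.6 = 0.5333.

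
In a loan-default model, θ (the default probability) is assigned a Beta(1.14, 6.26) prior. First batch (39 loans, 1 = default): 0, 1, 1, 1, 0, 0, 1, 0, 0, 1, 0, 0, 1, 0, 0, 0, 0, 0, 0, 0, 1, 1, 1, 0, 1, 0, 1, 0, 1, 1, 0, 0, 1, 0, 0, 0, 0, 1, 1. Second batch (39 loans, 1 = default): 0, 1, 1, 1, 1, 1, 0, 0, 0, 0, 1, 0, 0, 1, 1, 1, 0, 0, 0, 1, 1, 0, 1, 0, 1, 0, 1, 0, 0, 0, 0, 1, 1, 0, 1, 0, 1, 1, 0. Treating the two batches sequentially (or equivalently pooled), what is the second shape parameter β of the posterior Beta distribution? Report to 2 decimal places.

The Beta prior is conjugate to a Binomial/Bernoulli likelihood; the update adds successes to α and failures to β.
After batch 1: Beta(1.14+16, 6.26+23) = Beta(17.14, 29.26).
After batch 2: Beta(17.14+19, 29.26+20) = Beta(36.14, 49.26).
Posterior β = 49.26.

49.26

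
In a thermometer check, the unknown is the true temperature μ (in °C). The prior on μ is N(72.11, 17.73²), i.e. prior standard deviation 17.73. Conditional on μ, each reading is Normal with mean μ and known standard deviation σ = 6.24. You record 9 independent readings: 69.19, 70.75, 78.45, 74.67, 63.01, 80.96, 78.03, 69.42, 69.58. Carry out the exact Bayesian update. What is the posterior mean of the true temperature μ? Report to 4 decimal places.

72.6657

For Normal data with known variance σ², a Normal(μ₀, σ₀²) prior on μ is conjugate. Posterior precision = 1/σ₀² + n/σ²; posterior mean is the precision-weighted average of μ₀ and x̄.
Σxᵢ = 69.19 + 70.75 + 78.45 + 74.67 + 63.01 + 80.96 + 78.03 + 69.42 + 69.58 = 654.06, so n·x̄ = 654.06.
σ₀² = 17.73² = 314.3529, σ² = 6.24² = 38.9376; σ² + n·σ₀² = 38.9376 + 9·314.3529 = 2868.1137.
Posterior mean = (μ₀/σ₀² + n·x̄/σ²)/(1/σ₀² + n/σ²) = (σ²·μ₀ + σ₀²·n·x̄)/(σ² + n·σ₀²) = (38.9376·72.11 + 314.3529·654.06)/2868.1137 = 208413.44811/2868.1137 = 72.6657.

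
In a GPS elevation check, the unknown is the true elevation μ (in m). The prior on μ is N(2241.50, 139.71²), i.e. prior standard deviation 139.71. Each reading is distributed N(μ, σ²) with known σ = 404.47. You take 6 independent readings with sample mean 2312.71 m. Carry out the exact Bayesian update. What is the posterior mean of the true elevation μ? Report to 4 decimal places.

2271.2092

For Normal data with known variance σ², a Normal(μ₀, σ₀²) prior on μ is conjugate. Posterior precision = 1/σ₀² + n/σ²; posterior mean is the precision-weighted average of μ₀ and x̄.
n·x̄ = 6·2312.71 = 13876.26.
σ₀² = 139.71² = 19518.8841, σ² = 404.47² = 163595.9809; σ² + n·σ₀² = 163595.9809 + 6·19518.8841 = 280709.2855.
Posterior mean = (μ₀/σ₀² + n·x̄/σ²)/(1/σ₀² + n/σ²) = (σ²·μ₀ + σ₀²·n·x̄)/(σ² + n·σ₀²) = (163595.9809·2241.50 + 19518.8841·13876.26)/280709.2855 = 637549501.868816/280709.2855 = 2271.2092.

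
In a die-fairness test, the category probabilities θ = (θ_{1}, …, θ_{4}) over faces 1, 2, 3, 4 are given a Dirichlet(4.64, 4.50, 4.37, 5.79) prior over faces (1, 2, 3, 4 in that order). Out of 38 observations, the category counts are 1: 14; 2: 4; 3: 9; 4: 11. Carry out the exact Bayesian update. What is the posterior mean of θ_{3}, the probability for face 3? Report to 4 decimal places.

The Dirichlet prior is conjugate to the Multinomial likelihood: each posterior αⱼ = prior αⱼ + observed count nⱼ.
Posterior concentration: (18.64, 8.50, 13.37, 16.79), total = 57.30.
E[θ_{3}|data] = α_{3}/Σα = 13.37/57.30 = 0.2333.

0.2333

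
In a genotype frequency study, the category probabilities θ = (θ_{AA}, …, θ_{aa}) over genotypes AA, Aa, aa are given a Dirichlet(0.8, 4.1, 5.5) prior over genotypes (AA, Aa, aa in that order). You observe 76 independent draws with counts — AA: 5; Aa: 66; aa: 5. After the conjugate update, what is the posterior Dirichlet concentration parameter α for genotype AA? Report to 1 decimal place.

The Dirichlet prior is conjugate to the Multinomial likelihood: each posterior αⱼ = prior αⱼ + observed count nⱼ.
Posterior concentration: (5.8, 70.1, 10.5), total = 86.4.
α_{AA} = 0.8 + 5 = 5.8.

5.8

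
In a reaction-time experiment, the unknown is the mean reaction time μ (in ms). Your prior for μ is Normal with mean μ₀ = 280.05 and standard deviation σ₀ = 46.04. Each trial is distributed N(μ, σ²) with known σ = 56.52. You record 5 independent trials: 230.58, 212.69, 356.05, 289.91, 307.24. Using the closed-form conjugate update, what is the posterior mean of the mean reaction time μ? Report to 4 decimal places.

For Normal data with known variance σ², a Normal(μ₀, σ₀²) prior on μ is conjugate. Posterior precision = 1/σ₀² + n/σ²; posterior mean is the precision-weighted average of μ₀ and x̄.
Σxᵢ = 230.58 + 212.69 + 356.05 + 289.91 + 307.24 = 1396.47, so n·x̄ = 1396.47.
σ₀² = 46.04² = 2119.6816, σ² = 56.52² = 3194.5104; σ² + n·σ₀² = 3194.5104 + 5·2119.6816 = 13792.9184.
Posterior mean = (μ₀/σ₀² + n·x̄/σ²)/(1/σ₀² + n/σ²) = (σ²·μ₀ + σ₀²·n·x̄)/(σ² + n·σ₀²) = (3194.5104·280.05 + 2119.6816·1396.47)/13792.9184 = 3854694.401472/13792.9184 = 279.4691.

279.4691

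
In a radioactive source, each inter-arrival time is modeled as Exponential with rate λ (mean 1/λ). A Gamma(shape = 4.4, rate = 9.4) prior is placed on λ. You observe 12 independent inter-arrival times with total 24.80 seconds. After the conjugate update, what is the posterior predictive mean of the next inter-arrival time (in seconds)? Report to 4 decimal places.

With a Gamma(shape α, rate β) prior on the exponential rate λ, the posterior after n observations with total T = Σxᵢ is Gamma(α+n, β+T).
Posterior: Gamma(4.4+12, 9.4+24.80) = Gamma(16.4, 34.20).
The predictive distribution for the next observation is Lomax; its mean is β/(α−1) = 34.20/15.4 = 2.2208.

2.2208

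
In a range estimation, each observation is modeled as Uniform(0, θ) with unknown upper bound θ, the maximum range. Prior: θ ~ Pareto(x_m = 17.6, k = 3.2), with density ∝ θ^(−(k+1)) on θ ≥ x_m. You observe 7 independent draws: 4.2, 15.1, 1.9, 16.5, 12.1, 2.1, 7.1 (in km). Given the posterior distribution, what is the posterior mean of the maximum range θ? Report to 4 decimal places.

19.5130

A Pareto(scale x_m, shape k) prior on the upper bound θ of Uniform(0, θ) is conjugate: posterior is Pareto(max(x_m, max xᵢ), k + n).
Sample maximum = 16.5; prior scale x_m = 17.6 → posterior scale = max = 17.6.
Posterior shape = 3.2 + 7 = 10.2.
E[θ|data] = k·x_m/(k−1) = 10.2·17.6/9.2 = 19.5130.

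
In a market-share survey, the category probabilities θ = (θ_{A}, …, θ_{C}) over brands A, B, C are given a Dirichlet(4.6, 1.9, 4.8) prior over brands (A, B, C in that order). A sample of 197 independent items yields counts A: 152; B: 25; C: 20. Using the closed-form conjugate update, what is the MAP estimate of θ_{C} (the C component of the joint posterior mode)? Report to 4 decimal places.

0.1159

The Dirichlet prior is conjugate to the Multinomial likelihood: each posterior αⱼ = prior αⱼ + observed count nⱼ.
Posterior concentration: (156.6, 26.9, 24.8), total = 208.3.
Joint mode component: (α_{C}−1)/(Σα−K) = 23.8/205.3 = 0.1159.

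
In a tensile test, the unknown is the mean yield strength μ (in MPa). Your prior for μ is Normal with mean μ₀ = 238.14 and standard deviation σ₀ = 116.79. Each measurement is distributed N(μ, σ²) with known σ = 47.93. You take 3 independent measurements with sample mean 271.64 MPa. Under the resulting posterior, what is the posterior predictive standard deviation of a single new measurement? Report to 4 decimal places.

54.9758

For Normal data with known variance σ², a Normal(μ₀, σ₀²) prior on μ is conjugate. Posterior precision = 1/σ₀² + n/σ²; posterior mean is the precision-weighted average of μ₀ and x̄.
σ₀² = 116.79² = 13639.9041, σ² = 47.93² = 2297.2849; σ² + n·σ₀² = 2297.2849 + 3·13639.9041 = 43216.9972.
Posterior precision = 1/σ₀² + n/σ² = 1/13639.9041 + 3/2297.2849 = (σ² + n·σ₀²)/(σ₀²σ²) = 43216.9972/(13639.9041·2297.2849); posterior variance σₙ² = σ₀²σ²/(σ² + n·σ₀²) = 13639.9041·2297.2849/43216.9972 = 725.056060.
Predictive variance for one new observation = σₙ² + σ² = 13639.9041·2297.2849/43216.9972 + 2297.2849 = σ²·(σ₀² + 43216.9972)/43216.9972 = 2297.2849·56856.9013/43216.9972 = 3022.340960; SD = √(2297.2849·56856.9013/43216.9972) = 54.9758.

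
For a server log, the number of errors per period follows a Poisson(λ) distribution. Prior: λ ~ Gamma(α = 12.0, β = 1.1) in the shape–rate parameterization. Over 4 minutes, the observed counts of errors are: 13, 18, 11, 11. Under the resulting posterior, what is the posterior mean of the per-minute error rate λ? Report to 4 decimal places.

12.7451

With a Gamma(shape α, rate β) prior, the Poisson likelihood is conjugate: the posterior is Gamma(α + ΣXᵢ, β + n).
Sum of counts S = 53 over n = 4 minutes.
Posterior: Gamma(α+S, β+n) = Gamma(12.0+53, 1.1+4) = Gamma(65.0, 5.1).
Posterior mean = α/β = 65.0/5.1 = 12.7451.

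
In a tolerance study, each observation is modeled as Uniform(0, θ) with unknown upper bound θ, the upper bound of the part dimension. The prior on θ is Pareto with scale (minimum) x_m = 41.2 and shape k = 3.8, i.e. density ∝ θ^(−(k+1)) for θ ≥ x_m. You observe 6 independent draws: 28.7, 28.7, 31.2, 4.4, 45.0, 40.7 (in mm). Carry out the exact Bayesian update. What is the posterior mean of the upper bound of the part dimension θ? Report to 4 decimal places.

A Pareto(scale x_m, shape k) prior on the upper bound θ of Uniform(0, θ) is conjugate: posterior is Pareto(max(x_m, max xᵢ), k + n).
Sample maximum = 45.0; prior scale x_m = 41.2 → posterior scale = max = 45.0.
Posterior shape = 3.8 + 6 = 9.8.
E[θ|data] = k·x_m/(k−1) = 9.8·45.0/8.8 = 50.1136.

50.1136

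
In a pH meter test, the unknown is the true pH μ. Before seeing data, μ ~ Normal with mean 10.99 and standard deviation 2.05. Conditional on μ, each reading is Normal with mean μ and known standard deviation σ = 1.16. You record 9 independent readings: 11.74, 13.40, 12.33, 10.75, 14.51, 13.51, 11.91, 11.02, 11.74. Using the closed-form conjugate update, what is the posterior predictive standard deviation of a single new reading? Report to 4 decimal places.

1.2206

For Normal data with known variance σ², a Normal(μ₀, σ₀²) prior on μ is conjugate. Posterior precision = 1/σ₀² + n/σ²; posterior mean is the precision-weighted average of μ₀ and x̄.
σ₀² = 2.05² = 4.2025, σ² = 1.16² = 1.3456; σ² + n·σ₀² = 1.3456 + 9·4.2025 = 39.1681.
Posterior precision = 1/σ₀² + n/σ² = 1/4.2025 + 9/1.3456 = (σ² + n·σ₀²)/(σ₀²σ²) = 39.1681/(4.2025·1.3456); posterior variance σₙ² = σ₀²σ²/(σ² + n·σ₀²) = 4.2025·1.3456/39.1681 = 0.144375.
Predictive variance for one new observation = σₙ² + σ² = 4.2025·1.3456/39.1681 + 1.3456 = σ²·(σ₀² + 39.1681)/39.1681 = 1.3456·43.3706/39.1681 = 1.489975; SD = √(1.3456·43.3706/39.1681) = 1.2206.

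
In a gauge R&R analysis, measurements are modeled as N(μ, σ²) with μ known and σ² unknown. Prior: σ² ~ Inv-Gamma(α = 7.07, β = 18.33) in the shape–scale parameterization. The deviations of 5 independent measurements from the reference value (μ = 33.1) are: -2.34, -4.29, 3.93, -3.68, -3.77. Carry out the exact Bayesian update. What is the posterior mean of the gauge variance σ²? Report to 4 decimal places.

6.0525

With known mean μ and an Inverse-Gamma(α, β) prior on σ², the Normal likelihood is conjugate: posterior is Inv-Gamma(α + n/2, β + Σ(xᵢ−μ)²/2).
Σ(xᵢ−μ)² = (-2.34)² + (-4.29)² + (3.93)² + (-3.68)² + (-3.77)² = 67.0799.
Posterior: Inv-Gamma(7.07 + 5/2, 18.33 + 67.0799/2) = Inv-Gamma(9.57, 51.86995).
E[σ²|data] = β/(α−1) = 51.86995/8.57 = 6.0525.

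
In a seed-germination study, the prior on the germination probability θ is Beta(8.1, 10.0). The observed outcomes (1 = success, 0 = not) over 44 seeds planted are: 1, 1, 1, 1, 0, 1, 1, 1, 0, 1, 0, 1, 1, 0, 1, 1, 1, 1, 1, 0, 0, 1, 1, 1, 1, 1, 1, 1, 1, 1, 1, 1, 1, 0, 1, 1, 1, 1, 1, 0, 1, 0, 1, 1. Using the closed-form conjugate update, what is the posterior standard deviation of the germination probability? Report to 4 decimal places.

0.0580

The Beta prior is conjugate to a Binomial/Bernoulli likelihood; the update adds successes to α and failures to β.
Posterior: Beta(α+k, β+n−k) = Beta(8.1+35, 10.0+9) = Beta(43.1, 19.0).
Var = αβ/((α+β)²(α+β+1)) = 43.1·19.0/(62.1²·63.1) = 0.00336526; SD = √0.00336526 = 0.0580.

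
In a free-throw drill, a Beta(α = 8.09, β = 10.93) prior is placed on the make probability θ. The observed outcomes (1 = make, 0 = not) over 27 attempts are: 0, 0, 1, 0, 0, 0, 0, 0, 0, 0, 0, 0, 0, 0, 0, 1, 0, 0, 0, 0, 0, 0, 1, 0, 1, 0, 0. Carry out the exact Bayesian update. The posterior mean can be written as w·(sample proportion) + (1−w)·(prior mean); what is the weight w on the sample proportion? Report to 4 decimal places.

The Beta prior is conjugate to a Binomial/Bernoulli likelihood; the update adds successes to α and failures to β.
Posterior mean = (α₀+k)/(α₀+β₀+n) = [n/(α₀+β₀+n)]·(k/n) + [(α₀+β₀)/(α₀+β₀+n)]·α₀/(α₀+β₀), so only n and the prior enter the weight.
The weight on the data is w = n/(α₀+β₀+n) = 27/(8.09+10.93+27) = 27/46.02 = 0.5867.

0.5867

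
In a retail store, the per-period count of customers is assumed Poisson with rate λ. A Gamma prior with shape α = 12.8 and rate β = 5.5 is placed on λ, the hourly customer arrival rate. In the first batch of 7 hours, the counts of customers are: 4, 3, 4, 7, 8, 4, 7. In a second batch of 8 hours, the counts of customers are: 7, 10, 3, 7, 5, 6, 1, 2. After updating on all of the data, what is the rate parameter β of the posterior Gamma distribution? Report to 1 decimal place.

With a Gamma(shape α, rate β) prior, the Poisson likelihood is conjugate: the posterior is Gamma(α + ΣXᵢ, β + n).
Batch 1: sum of counts S = 37 over n = 7 hours.
After batch 1: Gamma(α+S, β+n) = Gamma(12.8+37, 5.5+7) = Gamma(49.8, 12.5).
Batch 2: sum of counts S = 41 over n = 8 hours.
After batch 2: Gamma(α+S, β+n) = Gamma(49.8+41, 12.5+8) = Gamma(90.8, 20.5).
Posterior β = 20.5.

20.5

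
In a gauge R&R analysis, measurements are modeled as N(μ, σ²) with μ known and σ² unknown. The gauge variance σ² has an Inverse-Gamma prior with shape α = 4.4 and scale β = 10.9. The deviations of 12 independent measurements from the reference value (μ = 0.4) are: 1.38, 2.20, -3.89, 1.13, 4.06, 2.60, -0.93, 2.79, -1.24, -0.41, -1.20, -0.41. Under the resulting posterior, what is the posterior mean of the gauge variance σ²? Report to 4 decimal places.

With known mean μ and an Inverse-Gamma(α, β) prior on σ², the Normal likelihood is conjugate: posterior is Inv-Gamma(α + n/2, β + Σ(xᵢ−μ)²/2).
Σ(xᵢ−μ)² = (1.38)² + (2.20)² + (-3.89)² + (1.13)² + (4.06)² + (2.60)² + (-0.93)² + (2.79)² + (-1.24)² + (-0.41)² + (-1.20)² + (-0.41)² = 58.3598.
Posterior: Inv-Gamma(4.4 + 12/2, 10.9 + 58.3598/2) = Inv-Gamma(10.40, 40.07990).
E[σ²|data] = β/(α−1) = 40.07990/9.40 = 4.2638.

4.2638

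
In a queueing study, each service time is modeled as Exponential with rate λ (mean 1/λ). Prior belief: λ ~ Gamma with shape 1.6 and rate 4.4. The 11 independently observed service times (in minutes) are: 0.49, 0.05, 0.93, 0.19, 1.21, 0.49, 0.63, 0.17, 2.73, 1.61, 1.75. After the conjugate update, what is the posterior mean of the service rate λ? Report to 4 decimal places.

0.8601

With a Gamma(shape α, rate β) prior on the exponential rate λ, the posterior after n observations with total T = Σxᵢ is Gamma(α+n, β+T).
Sum of observations T = 10.25 minutes; n = 11.
Posterior: Gamma(1.6+11, 4.4+10.25) = Gamma(12.6, 14.65).
Posterior mean of λ = α/β = 12.6/14.65 = 0.8601.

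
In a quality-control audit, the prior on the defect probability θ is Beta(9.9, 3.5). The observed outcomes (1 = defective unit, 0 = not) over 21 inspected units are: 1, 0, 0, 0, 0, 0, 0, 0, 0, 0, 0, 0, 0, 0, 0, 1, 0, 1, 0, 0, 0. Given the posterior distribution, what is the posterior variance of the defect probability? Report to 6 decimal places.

0.006621

The Beta prior is conjugate to a Binomial/Bernoulli likelihood; the update adds successes to α and failures to β.
Posterior: Beta(α+k, β+n−k) = Beta(9.9+3, 3.5+18) = Beta(12.9, 21.5).
Var = αβ/((α+β)²(α+β+1)) = 12.9·21.5/(34.4²·35.4) = 0.006621.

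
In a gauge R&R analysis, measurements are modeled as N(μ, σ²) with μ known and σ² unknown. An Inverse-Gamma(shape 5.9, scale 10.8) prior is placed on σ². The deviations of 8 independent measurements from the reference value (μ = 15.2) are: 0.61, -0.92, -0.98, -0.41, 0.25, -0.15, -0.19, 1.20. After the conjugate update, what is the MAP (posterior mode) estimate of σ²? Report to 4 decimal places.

1.1701

With known mean μ and an Inverse-Gamma(α, β) prior on σ², the Normal likelihood is conjugate: posterior is Inv-Gamma(α + n/2, β + Σ(xᵢ−μ)²/2).
Σ(xᵢ−μ)² = (0.61)² + (-0.92)² + (-0.98)² + (-0.41)² + (0.25)² + (-0.15)² + (-0.19)² + (1.20)² = 3.9081.
Posterior: Inv-Gamma(5.9 + 8/2, 10.8 + 3.9081/2) = Inv-Gamma(9.90, 12.75405).
Mode = β/(α+1) = 12.75405/10.90 = 1.1701.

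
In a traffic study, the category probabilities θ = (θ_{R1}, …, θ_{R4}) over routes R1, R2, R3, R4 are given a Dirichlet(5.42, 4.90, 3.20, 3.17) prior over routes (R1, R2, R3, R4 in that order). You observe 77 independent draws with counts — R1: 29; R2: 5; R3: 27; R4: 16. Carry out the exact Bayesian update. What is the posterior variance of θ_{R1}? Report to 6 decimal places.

0.002454

The Dirichlet prior is conjugate to the Multinomial likelihood: each posterior αⱼ = prior αⱼ + observed count nⱼ.
Posterior concentration: (34.42, 9.90, 30.20, 19.17), total = 93.69.
Var[θ_j] = α_j(Σα−α_j)/((Σα)²(Σα+1)) = 34.42·59.27/(93.69²·94.69) = 0.002454.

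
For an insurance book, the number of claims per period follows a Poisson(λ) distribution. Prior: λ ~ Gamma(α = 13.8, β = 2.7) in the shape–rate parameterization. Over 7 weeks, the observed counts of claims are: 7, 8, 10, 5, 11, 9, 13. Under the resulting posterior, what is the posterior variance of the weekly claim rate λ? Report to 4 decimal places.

With a Gamma(shape α, rate β) prior, the Poisson likelihood is conjugate: the posterior is Gamma(α + ΣXᵢ, β + n).
Sum of counts S = 63 over n = 7 weeks.
Posterior: Gamma(α+S, β+n) = Gamma(13.8+63, 2.7+7) = Gamma(76.8, 9.7).
Var = α/β² = 76.8/9.7² = 0.8162.

0.8162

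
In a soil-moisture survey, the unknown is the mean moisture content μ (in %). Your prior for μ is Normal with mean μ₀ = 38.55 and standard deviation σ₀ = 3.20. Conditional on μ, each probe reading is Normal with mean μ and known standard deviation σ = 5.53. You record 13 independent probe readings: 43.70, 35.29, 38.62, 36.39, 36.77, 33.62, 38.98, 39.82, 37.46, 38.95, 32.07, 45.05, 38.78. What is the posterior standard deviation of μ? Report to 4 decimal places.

For Normal data with known variance σ², a Normal(μ₀, σ₀²) prior on μ is conjugate. Posterior precision = 1/σ₀² + n/σ²; posterior mean is the precision-weighted average of μ₀ and x̄.
σ₀² = 3.20² = 10.24, σ² = 5.53² = 30.5809; σ² + n·σ₀² = 30.5809 + 13·10.24 = 163.7009.
Posterior precision = 1/σ₀² + n/σ² = 1/10.24 + 13/30.5809 = (σ² + n·σ₀²)/(σ₀²σ²) = 163.7009/(10.24·30.5809); posterior variance σₙ² = σ₀²σ²/(σ² + n·σ₀²) = 10.24·30.5809/163.7009 = 1.912930.
Posterior SD = √σₙ² = √(10.24·30.5809/163.7009) = 1.3831.

1.3831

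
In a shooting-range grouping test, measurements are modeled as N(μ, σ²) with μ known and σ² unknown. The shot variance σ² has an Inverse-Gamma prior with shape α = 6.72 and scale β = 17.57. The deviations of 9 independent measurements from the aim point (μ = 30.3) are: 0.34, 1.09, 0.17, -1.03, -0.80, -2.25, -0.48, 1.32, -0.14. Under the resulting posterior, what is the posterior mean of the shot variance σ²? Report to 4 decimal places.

With known mean μ and an Inverse-Gamma(α, β) prior on σ², the Normal likelihood is conjugate: posterior is Inv-Gamma(α + n/2, β + Σ(xᵢ−μ)²/2).
Σ(xᵢ−μ)² = (0.34)² + (1.09)² + (0.17)² + (-1.03)² + (-0.80)² + (-2.25)² + (-0.48)² + (1.32)² + (-0.14)² = 10.0884.
Posterior: Inv-Gamma(6.72 + 9/2, 17.57 + 10.0884/2) = Inv-Gamma(11.22, 22.61420).
E[σ²|data] = β/(α−1) = 22.61420/10.22 = 2.2127.

2.2127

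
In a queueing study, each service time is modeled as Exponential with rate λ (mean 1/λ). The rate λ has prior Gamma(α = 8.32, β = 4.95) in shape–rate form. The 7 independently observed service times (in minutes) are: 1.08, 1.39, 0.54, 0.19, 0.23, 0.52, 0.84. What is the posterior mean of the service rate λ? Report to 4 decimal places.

1.5729

With a Gamma(shape α, rate β) prior on the exponential rate λ, the posterior after n observations with total T = Σxᵢ is Gamma(α+n, β+T).
Sum of observations T = 4.79 minutes; n = 7.
Posterior: Gamma(8.32+7, 4.95+4.79) = Gamma(15.32, 9.74).
Posterior mean of λ = α/β = 15.32/9.74 = 1.5729.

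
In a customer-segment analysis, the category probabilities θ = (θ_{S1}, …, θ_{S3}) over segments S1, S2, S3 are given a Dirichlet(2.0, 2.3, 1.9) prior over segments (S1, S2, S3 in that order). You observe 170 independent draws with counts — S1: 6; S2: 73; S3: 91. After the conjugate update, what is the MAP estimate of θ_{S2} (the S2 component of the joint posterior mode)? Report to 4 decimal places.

The Dirichlet prior is conjugate to the Multinomial likelihood: each posterior αⱼ = prior αⱼ + observed count nⱼ.
Posterior concentration: (8.0, 75.3, 92.9), total = 176.2.
Joint mode component: (α_{S2}−1)/(Σα−K) = 74.3/173.2 = 0.4290.

0.4290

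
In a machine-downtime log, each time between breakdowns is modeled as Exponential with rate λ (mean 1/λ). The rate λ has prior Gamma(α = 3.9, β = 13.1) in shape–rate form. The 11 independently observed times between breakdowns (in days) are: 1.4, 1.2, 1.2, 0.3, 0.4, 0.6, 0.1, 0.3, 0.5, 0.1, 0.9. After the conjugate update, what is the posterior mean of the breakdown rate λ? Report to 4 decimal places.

With a Gamma(shape α, rate β) prior on the exponential rate λ, the posterior after n observations with total T = Σxᵢ is Gamma(α+n, β+T).
Sum of observations T = 7.0 days; n = 11.
Posterior: Gamma(3.9+11, 13.1+7.0) = Gamma(14.9, 20.1).
Posterior mean of λ = α/β = 14.9/20.1 = 0.7413.

0.7413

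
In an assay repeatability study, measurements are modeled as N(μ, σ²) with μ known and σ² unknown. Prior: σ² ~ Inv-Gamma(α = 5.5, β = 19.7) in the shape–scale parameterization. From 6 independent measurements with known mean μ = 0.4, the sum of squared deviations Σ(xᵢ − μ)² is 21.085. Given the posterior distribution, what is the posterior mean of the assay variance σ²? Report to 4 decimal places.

With known mean μ and an Inverse-Gamma(α, β) prior on σ², the Normal likelihood is conjugate: posterior is Inv-Gamma(α + n/2, β + Σ(xᵢ−μ)²/2).
Posterior: Inv-Gamma(5.5 + 6/2, 19.7 + 21.085/2) = Inv-Gamma(8.50, 30.2425).
E[σ²|data] = β/(α−1) = 30.2425/7.50 = 4.0323.

4.0323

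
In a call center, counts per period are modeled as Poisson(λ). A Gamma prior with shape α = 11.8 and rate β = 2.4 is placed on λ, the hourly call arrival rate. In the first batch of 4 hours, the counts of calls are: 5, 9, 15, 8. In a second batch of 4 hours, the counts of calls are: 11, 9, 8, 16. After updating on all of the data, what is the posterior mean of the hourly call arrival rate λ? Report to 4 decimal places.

With a Gamma(shape α, rate β) prior, the Poisson likelihood is conjugate: the posterior is Gamma(α + ΣXᵢ, β + n).
Batch 1: sum of counts S = 37 over n = 4 hours.
After batch 1: Gamma(α+S, β+n) = Gamma(11.8+37, 2.4+4) = Gamma(48.8, 6.4).
Batch 2: sum of counts S = 44 over n = 4 hours.
After batch 2: Gamma(α+S, β+n) = Gamma(48.8+44, 6.4+4) = Gamma(92.8, 10.4).
Posterior mean = α/β = 92.8/10.4 = 8.9231.

8.9231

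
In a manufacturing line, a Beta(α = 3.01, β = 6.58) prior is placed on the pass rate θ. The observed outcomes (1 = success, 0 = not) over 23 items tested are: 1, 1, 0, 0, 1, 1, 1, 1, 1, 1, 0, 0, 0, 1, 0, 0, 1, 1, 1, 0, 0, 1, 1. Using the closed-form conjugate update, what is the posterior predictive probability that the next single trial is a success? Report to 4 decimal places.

The Beta prior is conjugate to a Binomial/Bernoulli likelihood; the update adds successes to α and failures to β.
Posterior: Beta(α+k, β+n−k) = Beta(3.01+14, 6.58+9) = Beta(17.01, 15.58).
For a single future Bernoulli trial, P(success | data) = α/(α+β) = 0.5219.

0.5219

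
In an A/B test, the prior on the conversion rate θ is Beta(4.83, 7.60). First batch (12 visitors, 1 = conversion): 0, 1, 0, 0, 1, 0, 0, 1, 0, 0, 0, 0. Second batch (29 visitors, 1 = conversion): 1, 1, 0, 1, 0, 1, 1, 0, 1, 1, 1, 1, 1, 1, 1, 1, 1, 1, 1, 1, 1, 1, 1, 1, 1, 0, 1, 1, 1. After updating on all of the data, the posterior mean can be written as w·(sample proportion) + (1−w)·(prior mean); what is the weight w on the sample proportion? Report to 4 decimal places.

The Beta prior is conjugate to a Binomial/Bernoulli likelihood; the update adds successes to α and failures to β.
Total number of visitors: n = 12 + 29 = 41.
Posterior mean = (α₀+k)/(α₀+β₀+n) = [n/(α₀+β₀+n)]·(k/n) + [(α₀+β₀)/(α₀+β₀+n)]·α₀/(α₀+β₀), so only n and the prior enter the weight.
The weight on the data is w = n/(α₀+β₀+n) = 41/(4.83+7.60+41) = 41/53.43 = 0.7674.

0.7674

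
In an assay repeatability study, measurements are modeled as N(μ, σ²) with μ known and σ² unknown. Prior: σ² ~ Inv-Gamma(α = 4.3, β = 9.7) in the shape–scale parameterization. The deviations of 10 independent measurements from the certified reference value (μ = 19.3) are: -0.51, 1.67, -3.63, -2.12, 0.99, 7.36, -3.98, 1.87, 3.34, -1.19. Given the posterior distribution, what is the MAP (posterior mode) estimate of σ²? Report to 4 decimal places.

6.1737

With known mean μ and an Inverse-Gamma(α, β) prior on σ², the Normal likelihood is conjugate: posterior is Inv-Gamma(α + n/2, β + Σ(xᵢ−μ)²/2).
Σ(xᵢ−μ)² = (-0.51)² + (1.67)² + (-3.63)² + (-2.12)² + (0.99)² + (7.36)² + (-3.98)² + (1.87)² + (3.34)² + (-1.19)² = 107.7790.
Posterior: Inv-Gamma(4.3 + 10/2, 9.7 + 107.7790/2) = Inv-Gamma(9.30, 63.58950).
Mode = β/(α+1) = 63.58950/10.30 = 6.1737.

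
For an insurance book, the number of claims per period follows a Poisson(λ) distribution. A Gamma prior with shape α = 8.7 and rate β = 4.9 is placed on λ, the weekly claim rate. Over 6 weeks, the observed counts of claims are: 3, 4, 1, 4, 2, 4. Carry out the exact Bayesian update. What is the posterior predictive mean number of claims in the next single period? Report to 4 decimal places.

2.4495

With a Gamma(shape α, rate β) prior, the Poisson likelihood is conjugate: the posterior is Gamma(α + ΣXᵢ, β + n).
Sum of counts S = 18 over n = 6 weeks.
Posterior: Gamma(α+S, β+n) = Gamma(8.7+18, 4.9+6) = Gamma(26.7, 10.9).
The predictive distribution for one future period is NegBinom with mean α/β = 2.4495.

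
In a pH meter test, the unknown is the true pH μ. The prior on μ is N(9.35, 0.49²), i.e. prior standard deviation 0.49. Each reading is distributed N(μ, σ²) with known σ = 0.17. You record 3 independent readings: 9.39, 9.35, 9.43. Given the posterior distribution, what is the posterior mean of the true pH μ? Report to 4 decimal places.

9.3885

For Normal data with known variance σ², a Normal(μ₀, σ₀²) prior on μ is conjugate. Posterior precision = 1/σ₀² + n/σ²; posterior mean is the precision-weighted average of μ₀ and x̄.
Σxᵢ = 9.39 + 9.35 + 9.43 = 28.17, so n·x̄ = 28.17.
σ₀² = 0.49² = 0.2401, σ² = 0.17² = 0.0289; σ² + n·σ₀² = 0.0289 + 3·0.2401 = 0.7492.
Posterior mean = (μ₀/σ₀² + n·x̄/σ²)/(1/σ₀² + n/σ²) = (σ²·μ₀ + σ₀²·n·x̄)/(σ² + n·σ₀²) = (0.0289·9.35 + 0.2401·28.17)/0.7492 = 7.033832/0.7492 = 9.3885.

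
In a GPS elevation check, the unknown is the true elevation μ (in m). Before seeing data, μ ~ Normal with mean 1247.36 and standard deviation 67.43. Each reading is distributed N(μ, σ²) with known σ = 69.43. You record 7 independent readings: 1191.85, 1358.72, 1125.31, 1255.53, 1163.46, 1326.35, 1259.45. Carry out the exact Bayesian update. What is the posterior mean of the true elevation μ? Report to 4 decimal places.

For Normal data with known variance σ², a Normal(μ₀, σ₀²) prior on μ is conjugate. Posterior precision = 1/σ₀² + n/σ²; posterior mean is the precision-weighted average of μ₀ and x̄.
Σxᵢ = 1191.85 + 1358.72 + 1125.31 + 1255.53 + 1163.46 + 1326.35 + 1259.45 = 8680.67, so n·x̄ = 8680.67.
σ₀² = 67.43² = 4546.8049, σ² = 69.43² = 4820.5249; σ² + n·σ₀² = 4820.5249 + 7·4546.8049 = 36648.1592.
Posterior mean = (μ₀/σ₀² + n·x̄/σ²)/(1/σ₀² + n/σ²) = (σ²·μ₀ + σ₀²·n·x̄)/(σ² + n·σ₀²) = (4820.5249·1247.36 + 4546.8049·8680.67)/36648.1592 = 45482242.830547/36648.1592 = 1241.0512.

1241.0512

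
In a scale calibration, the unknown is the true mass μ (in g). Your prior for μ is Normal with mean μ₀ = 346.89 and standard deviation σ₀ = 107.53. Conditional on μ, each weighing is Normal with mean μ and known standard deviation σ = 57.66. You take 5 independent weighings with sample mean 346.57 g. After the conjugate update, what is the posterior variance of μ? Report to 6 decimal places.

For Normal data with known variance σ², a Normal(μ₀, σ₀²) prior on μ is conjugate. Posterior precision = 1/σ₀² + n/σ²; posterior mean is the precision-weighted average of μ₀ and x̄.
σ₀² = 107.53² = 11562.7009, σ² = 57.66² = 3324.6756; σ² + n·σ₀² = 3324.6756 + 5·11562.7009 = 61138.1801.
Posterior precision = 1/σ₀² + n/σ² = 1/11562.7009 + 5/3324.6756 = (σ² + n·σ₀²)/(σ₀²σ²) = 61138.1801/(11562.7009·3324.6756); posterior variance σₙ² = σ₀²σ²/(σ² + n·σ₀²) = 11562.7009·3324.6756/61138.1801 = 628.776151.

628.776151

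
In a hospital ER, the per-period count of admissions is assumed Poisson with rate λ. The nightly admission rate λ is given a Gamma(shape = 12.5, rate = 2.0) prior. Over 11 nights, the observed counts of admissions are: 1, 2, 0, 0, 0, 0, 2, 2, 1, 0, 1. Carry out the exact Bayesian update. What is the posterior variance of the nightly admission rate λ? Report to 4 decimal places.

With a Gamma(shape α, rate β) prior, the Poisson likelihood is conjugate: the posterior is Gamma(α + ΣXᵢ, β + n).
Sum of counts S = 9 over n = 11 nights.
Posterior: Gamma(α+S, β+n) = Gamma(12.5+9, 2.0+11) = Gamma(21.5, 13.0).
Var = α/β² = 21.5/13.0² = 0.1272.

0.1272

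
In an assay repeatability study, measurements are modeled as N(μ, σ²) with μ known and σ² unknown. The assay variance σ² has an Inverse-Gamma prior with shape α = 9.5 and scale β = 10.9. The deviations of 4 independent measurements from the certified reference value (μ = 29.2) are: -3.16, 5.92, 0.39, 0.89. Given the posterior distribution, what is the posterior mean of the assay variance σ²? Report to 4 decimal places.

3.2274

With known mean μ and an Inverse-Gamma(α, β) prior on σ², the Normal likelihood is conjugate: posterior is Inv-Gamma(α + n/2, β + Σ(xᵢ−μ)²/2).
Σ(xᵢ−μ)² = (-3.16)² + (5.92)² + (0.39)² + (0.89)² = 45.9762.
Posterior: Inv-Gamma(9.5 + 4/2, 10.9 + 45.9762/2) = Inv-Gamma(11.50, 33.88810).
E[σ²|data] = β/(α−1) = 33.88810/10.50 = 3.2274.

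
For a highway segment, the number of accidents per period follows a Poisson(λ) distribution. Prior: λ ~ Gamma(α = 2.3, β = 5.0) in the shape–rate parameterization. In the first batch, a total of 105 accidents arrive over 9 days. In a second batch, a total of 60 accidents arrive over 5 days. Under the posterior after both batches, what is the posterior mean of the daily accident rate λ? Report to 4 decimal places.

8.8053

With a Gamma(shape α, rate β) prior, the Poisson likelihood is conjugate: the posterior is Gamma(α + ΣXᵢ, β + n).
After batch 1: Gamma(α+S, β+n) = Gamma(2.3+105, 5.0+9) = Gamma(107.3, 14.0).
After batch 2: Gamma(α+S, β+n) = Gamma(107.3+60, 14.0+5) = Gamma(167.3, 19.0).
Posterior mean = α/β = 167.3/19.0 = 8.8053.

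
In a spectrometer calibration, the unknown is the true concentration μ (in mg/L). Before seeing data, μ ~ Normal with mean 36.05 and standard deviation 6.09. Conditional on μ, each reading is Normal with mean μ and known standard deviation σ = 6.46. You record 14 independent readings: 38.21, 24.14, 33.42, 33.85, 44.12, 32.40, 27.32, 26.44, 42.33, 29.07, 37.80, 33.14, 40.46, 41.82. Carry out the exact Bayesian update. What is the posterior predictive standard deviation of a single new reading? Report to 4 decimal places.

For Normal data with known variance σ², a Normal(μ₀, σ₀²) prior on μ is conjugate. Posterior precision = 1/σ₀² + n/σ²; posterior mean is the precision-weighted average of μ₀ and x̄.
σ₀² = 6.09² = 37.0881, σ² = 6.46² = 41.7316; σ² + n·σ₀² = 41.7316 + 14·37.0881 = 560.965.
Posterior precision = 1/σ₀² + n/σ² = 1/37.0881 + 14/41.7316 = (σ² + n·σ₀²)/(σ₀²σ²) = 560.965/(37.0881·41.7316); posterior variance σₙ² = σ₀²σ²/(σ² + n·σ₀²) = 37.0881·41.7316/560.965 = 2.759077.
Predictive variance for one new observation = σₙ² + σ² = 37.0881·41.7316/560.965 + 41.7316 = σ²·(σ₀² + 560.965)/560.965 = 41.7316·598.0531/560.965 = 44.490677; SD = √(41.7316·598.0531/560.965) = 6.6701.

6.6701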